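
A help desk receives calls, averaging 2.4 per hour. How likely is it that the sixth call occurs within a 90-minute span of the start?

Over the interval, μ = 2.4 × 1.5 = 3.6 (a 90-minute span = 1.5 hours).
The sixth arrival falls in the interval iff at least 6 events occur there: P(S_6 ≤ t) = P(N ≥ 6) = 1 − P(N ≤ 5) ≈ 0.1559.

0.1559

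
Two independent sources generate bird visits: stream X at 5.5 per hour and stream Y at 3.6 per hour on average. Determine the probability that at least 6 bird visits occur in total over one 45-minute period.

Independent Poisson processes superpose: combined rate λ = 5.5 + 3.6 = 9.1 per hour.
Over the interval, μ = 9.1 × 0.75 = 6.825 (a 45-minute period = 0.75 hours).
P(N ≥ 6) = 1 − P(N ≤ 5) ≈ 0.6764.

0.6764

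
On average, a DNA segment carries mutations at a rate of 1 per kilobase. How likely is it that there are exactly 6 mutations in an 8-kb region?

Over the interval, μ = 1 × 8 = 8 (an 8-kb region = 8 kilobases).
P(N = 6) = e^(−μ) μ^6/6! = e^(−8) · 8^6/720 ≈ 0.1221.

0.1221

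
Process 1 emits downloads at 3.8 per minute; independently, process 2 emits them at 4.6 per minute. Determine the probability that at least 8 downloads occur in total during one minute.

Independent Poisson processes superpose: combined rate λ = 3.8 + 4.6 = 8.4 per minute.
So μ = 8.4.
P(N ≥ 8) = 1 − P(N ≤ 7) ≈ 0.6013.

0.6013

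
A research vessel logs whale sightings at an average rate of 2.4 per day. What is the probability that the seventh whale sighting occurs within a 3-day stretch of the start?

0.5796

Over the interval, μ = 2.4 × 3 = 7.2 (a 3-day stretch = 3 days).
The seventh arrival falls in the interval iff at least 7 events occur there: P(S_7 ≤ t) = P(N ≥ 7) = 1 − P(N ≤ 6) ≈ 0.5796.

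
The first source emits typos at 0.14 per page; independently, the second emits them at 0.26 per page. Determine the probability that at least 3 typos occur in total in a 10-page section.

0.7619

Independent Poisson processes superpose: combined rate λ = 0.14 + 0.26 = 0.4 per page.
Over the interval, μ = 0.4 × 10 = 4 (a 10-page section = 10 pages).
P(N ≥ 3) = 1 − P(N ≤ 2) ≈ 0.7619.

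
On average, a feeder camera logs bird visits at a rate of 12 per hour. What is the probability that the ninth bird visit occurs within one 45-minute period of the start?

0.5443

Over the interval, μ = 12 × 0.75 = 9 (a 45-minute period = 0.75 hours).
The ninth arrival falls in the interval iff at least 9 events occur there: P(S_9 ≤ t) = P(N ≥ 9) = 1 − P(N ≤ 8) ≈ 0.5443.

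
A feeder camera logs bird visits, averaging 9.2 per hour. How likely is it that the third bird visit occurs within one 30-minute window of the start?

Over the interval, μ = 9.2 × 0.5 = 4.6 (a 30-minute window = 0.5 hours).
The third arrival falls in the interval iff at least 3 events occur there: P(S_3 ≤ t) = P(N ≥ 3) = 1 − P(N ≤ 2) ≈ 0.8374.

0.8374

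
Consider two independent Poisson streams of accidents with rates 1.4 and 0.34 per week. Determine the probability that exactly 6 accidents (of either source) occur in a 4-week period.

Independent Poisson processes superpose: combined rate λ = 1.4 + 0.34 = 1.74 per week.
Over the interval, μ = 1.74 × 4 = 6.96 (a 4-week period = 4 weeks).
P(N = 6) = e^(−6.96) · 6.96^6/6! ≈ 0.1498.

0.1498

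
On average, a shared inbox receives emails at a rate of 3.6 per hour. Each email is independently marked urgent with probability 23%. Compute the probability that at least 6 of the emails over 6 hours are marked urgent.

0.3784

Thinning: the emails that are marked urgent themselves form a Poisson process with rate 0.23 × 3.6 = 0.828 per hour.
Over the interval, μ = 0.828 × 6 = 4.968 (6 hours).
P(N ≥ 6) = 1 − P(N ≤ 5) ≈ 0.3784.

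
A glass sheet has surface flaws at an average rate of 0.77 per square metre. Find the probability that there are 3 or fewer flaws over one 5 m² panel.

0.4633

Over the interval, μ = 0.77 × 5 = 3.85 (a 5 m² panel = 5 square metres).
P(N ≤ 3) = Σ_{j=0}^{3} e^(−μ) μ^j/j! ≈ 0.4633.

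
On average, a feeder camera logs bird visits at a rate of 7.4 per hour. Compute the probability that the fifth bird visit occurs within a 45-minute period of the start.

Over the interval, μ = 7.4 × 0.75 = 5.55 (a 45-minute period = 0.75 hours).
The fifth arrival falls in the interval iff at least 5 events occur there: P(S_5 ≤ t) = P(N ≥ 5) = 1 − P(N ≤ 4) ≈ 0.6502.

0.6502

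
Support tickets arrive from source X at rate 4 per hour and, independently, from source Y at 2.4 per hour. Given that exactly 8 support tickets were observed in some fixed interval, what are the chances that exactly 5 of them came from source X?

0.2816

Given the total, each event is independently from source X with probability p = λ_X/(λ_X+λ_Y) = 4/6.4 = 0.6250.
So K ~ Binomial(8, 4/6.4): P(K = 5) = C(8,5) · (4/6.4)^5 · (2.4/6.4)^3 ≈ 0.2816.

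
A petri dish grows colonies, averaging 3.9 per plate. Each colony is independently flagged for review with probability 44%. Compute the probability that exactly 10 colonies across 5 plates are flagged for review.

Thinning: the colonies that are flagged for review themselves form a Poisson process with rate 0.44 × 3.9 = 1.716 per plate.
Over the interval, μ = 1.716 × 5 = 8.58 (5 plates).
P(N = 10) = e^(−8.58) · 8.58^10/10! ≈ 0.1119.

0.1119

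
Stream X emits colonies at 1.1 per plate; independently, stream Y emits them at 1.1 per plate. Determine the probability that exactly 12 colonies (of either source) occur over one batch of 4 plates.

Independent Poisson processes superpose: combined rate λ = 1.1 + 1.1 = 2.2 per plate.
Over the interval, μ = 2.2 × 4 = 8.8 (a batch of 4 plates = 4 plates).
P(N = 12) = e^(−8.8) · 8.8^12/12! ≈ 0.0679.

0.0679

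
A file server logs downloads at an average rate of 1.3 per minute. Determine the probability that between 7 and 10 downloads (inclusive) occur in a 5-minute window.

0.4066

Over the interval, μ = 1.3 × 5 = 6.5 (a 5-minute window = 5 minutes).
P(7 ≤ N ≤ 10) = Σ_{j=7}^{10} e^(−6.5) · 6.5^j/j! ≈ 0.4066.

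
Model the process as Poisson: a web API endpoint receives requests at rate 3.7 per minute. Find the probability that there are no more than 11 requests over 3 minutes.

0.5673

Over the interval, μ = 3.7 × 3 = 11.1 (3 minutes).
P(N ≤ 11) = Σ_{j=0}^{11} e^(−μ) μ^j/j! ≈ 0.5673.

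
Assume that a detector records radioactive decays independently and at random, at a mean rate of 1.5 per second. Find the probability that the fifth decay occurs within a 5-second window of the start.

Over the interval, μ = 1.5 × 5 = 7.5 (a 5-second window = 5 seconds).
The fifth arrival falls in the interval iff at least 5 events occur there: P(S_5 ≤ t) = P(N ≥ 5) = 1 − P(N ≤ 4) ≈ 0.8679.

0.8679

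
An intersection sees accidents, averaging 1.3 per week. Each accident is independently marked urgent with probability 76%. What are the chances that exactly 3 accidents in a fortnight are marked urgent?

Thinning: the accidents that are marked urgent themselves form a Poisson process with rate 0.76 × 1.3 = 0.988 per week.
Over the interval, μ = 0.988 × 2 = 1.976 (a fortnight = 2 weeks).
P(N = 3) = e^(−1.976) · 1.976^3/3! ≈ 0.1783.

0.1783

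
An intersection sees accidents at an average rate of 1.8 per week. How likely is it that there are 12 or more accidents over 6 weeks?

Over the interval, μ = 1.8 × 6 = 10.8 (6 weeks).
P(N ≥ 12) = 1 − P(N ≤ 11) = 1 − Σ_{j=0}^{11} e^(−μ) μ^j/j! ≈ 0.3969.

0.3969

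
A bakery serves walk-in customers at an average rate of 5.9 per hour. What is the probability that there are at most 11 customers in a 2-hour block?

0.4847

Over the interval, μ = 5.9 × 2 = 11.8 (a 2-hour block = 2 hours).
P(N ≤ 11) = Σ_{j=0}^{11} e^(−μ) μ^j/j! ≈ 0.4847.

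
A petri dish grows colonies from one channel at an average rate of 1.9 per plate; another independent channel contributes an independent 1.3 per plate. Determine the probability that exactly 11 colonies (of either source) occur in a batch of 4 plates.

Independent Poisson processes superpose: combined rate λ = 1.9 + 1.3 = 3.2 per plate.
Over the interval, μ = 3.2 × 4 = 12.8 (a batch of 4 plates = 4 plates).
P(N = 11) = e^(−12.8) · 12.8^11/11! ≈ 0.1045.

0.1045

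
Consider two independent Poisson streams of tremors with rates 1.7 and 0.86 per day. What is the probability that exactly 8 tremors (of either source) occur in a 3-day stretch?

0.1387

Independent Poisson processes superpose: combined rate λ = 1.7 + 0.86 = 2.56 per day.
Over the interval, μ = 2.56 × 3 = 7.68 (a 3-day stretch = 3 days).
P(N = 8) = e^(−7.68) · 7.68^8/8! ≈ 0.1387.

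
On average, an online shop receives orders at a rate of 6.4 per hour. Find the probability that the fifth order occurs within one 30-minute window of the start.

0.2194

Over the interval, μ = 6.4 × 0.5 = 3.2 (a 30-minute window = 0.5 hours).
The fifth arrival falls in the interval iff at least 5 events occur there: P(S_5 ≤ t) = P(N ≥ 5) = 1 − P(N ≤ 4) ≈ 0.2194.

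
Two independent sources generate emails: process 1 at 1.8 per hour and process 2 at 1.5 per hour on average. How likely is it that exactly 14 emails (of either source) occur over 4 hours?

Independent Poisson processes superpose: combined rate λ = 1.8 + 1.5 = 3.3 per hour.
Over the interval, μ = 3.3 × 4 = 13.2 (4 hours).
P(N = 14) = e^(−13.2) · 13.2^14/14! ≈ 0.1035.

0.1035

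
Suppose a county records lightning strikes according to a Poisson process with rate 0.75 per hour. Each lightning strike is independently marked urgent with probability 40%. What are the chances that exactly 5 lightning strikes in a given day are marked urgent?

0.1204

Thinning: the lightning strikes that are marked urgent themselves form a Poisson process with rate 0.4 × 0.75 = 0.3 per hour.
Over the interval, μ = 0.3 × 24 = 7.2 (a day = 24 hours).
P(N = 5) = e^(−7.2) · 7.2^5/5! ≈ 0.1204.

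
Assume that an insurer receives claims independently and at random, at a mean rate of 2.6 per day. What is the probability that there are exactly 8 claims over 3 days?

Over the interval, μ = 2.6 × 3 = 7.8 (3 days).
P(N = 8) = e^(−μ) μ^8/8! = e^(−7.8) · 7.8^8/40320 ≈ 0.1392.

0.1392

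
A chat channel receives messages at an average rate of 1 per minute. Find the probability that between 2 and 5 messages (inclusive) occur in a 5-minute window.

0.5755

Over the interval, μ = 1 × 5 = 5 (a 5-minute window = 5 minutes).
P(2 ≤ N ≤ 5) = Σ_{j=2}^{5} e^(−5) · 5^j/j! ≈ 0.5755.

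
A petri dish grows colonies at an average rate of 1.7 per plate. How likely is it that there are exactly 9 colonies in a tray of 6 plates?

Over the interval, μ = 1.7 × 6 = 10.2 (a tray of 6 plates = 6 plates).
P(N = 9) = e^(−μ) μ^9/9! = e^(−10.2) · 10.2^9/362880 ≈ 0.1224.

0.1224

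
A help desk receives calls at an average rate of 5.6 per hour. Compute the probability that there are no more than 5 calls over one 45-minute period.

0.7531

Over the interval, μ = 5.6 × 0.75 = 4.2 (a 45-minute period = 0.75 hours).
P(N ≤ 5) = Σ_{j=0}^{5} e^(−μ) μ^j/j! ≈ 0.7531.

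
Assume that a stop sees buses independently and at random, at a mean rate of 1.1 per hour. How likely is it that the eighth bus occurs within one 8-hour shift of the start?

Over the interval, μ = 1.1 × 8 = 8.8 (an 8-hour shift = 8 hours).
The eighth arrival falls in the interval iff at least 8 events occur there: P(S_8 ≤ t) = P(N ≥ 8) = 1 − P(N ≤ 7) ≈ 0.6522.

0.6522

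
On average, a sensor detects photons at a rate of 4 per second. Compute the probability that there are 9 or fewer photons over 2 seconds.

0.7166

Over the interval, μ = 4 × 2 = 8 (2 seconds).
P(N ≤ 9) = Σ_{j=0}^{9} e^(−μ) μ^j/j! ≈ 0.7166.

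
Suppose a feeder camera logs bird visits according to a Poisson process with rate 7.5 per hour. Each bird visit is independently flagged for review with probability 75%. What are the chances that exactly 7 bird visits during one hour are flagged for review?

Thinning: the bird visits that are flagged for review themselves form a Poisson process with rate 0.75 × 7.5 = 5.625 per hour.
So μ = 5.625.
P(N = 7) = e^(−5.625) · 5.625^7/7! ≈ 0.1275.

0.1275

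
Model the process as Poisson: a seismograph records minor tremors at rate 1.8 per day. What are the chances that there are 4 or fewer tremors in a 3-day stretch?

Over the interval, μ = 1.8 × 3 = 5.4 (a 3-day stretch = 3 days).
P(N ≤ 4) = Σ_{j=0}^{4} e^(−μ) μ^j/j! ≈ 0.3733.

0.3733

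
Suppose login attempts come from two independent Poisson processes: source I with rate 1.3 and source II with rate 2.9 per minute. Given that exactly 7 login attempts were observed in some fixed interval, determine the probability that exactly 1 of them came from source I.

0.2348

Given the total, each event is independently from source I with probability p = λ_I/(λ_I+λ_II) = 1.3/4.2 ≈ 0.3095.
So K ~ Binomial(7, 1.3/4.2): P(K = 1) = C(7,1) · (1.3/4.2)^1 · (2.9/4.2)^6 ≈ 0.2348.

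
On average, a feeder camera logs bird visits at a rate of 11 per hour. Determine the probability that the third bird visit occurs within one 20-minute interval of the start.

0.7089

Over the interval, μ = 11 × 1/3 ≈ 3.66667 (a 20-minute interval = 1/3 hours).
The third arrival falls in the interval iff at least 3 events occur there: P(S_3 ≤ t) = P(N ≥ 3) = 1 − P(N ≤ 2) ≈ 0.7089.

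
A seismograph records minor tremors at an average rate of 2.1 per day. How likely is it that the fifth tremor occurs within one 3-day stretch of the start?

Over the interval, μ = 2.1 × 3 = 6.3 (a 3-day stretch = 3 days).
The fifth arrival falls in the interval iff at least 5 events occur there: P(S_5 ≤ t) = P(N ≥ 5) = 1 − P(N ≤ 4) ≈ 0.7531.

0.7531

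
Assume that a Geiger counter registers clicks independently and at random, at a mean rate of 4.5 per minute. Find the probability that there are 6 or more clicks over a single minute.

With mean μ = 4.5 per minute,
P(N ≥ 6) = 1 − P(N ≤ 5) = 1 − Σ_{j=0}^{5} e^(−μ) μ^j/j! ≈ 0.2971.

0.2971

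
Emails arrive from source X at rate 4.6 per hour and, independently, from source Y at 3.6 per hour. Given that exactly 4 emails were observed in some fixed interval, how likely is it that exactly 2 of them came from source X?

Given the total, each event is independently from source X with probability p = λ_X/(λ_X+λ_Y) = 4.6/8.2 ≈ 0.5610.
So K ~ Binomial(4, 4.6/8.2): P(K = 2) = C(4,2) · (4.6/8.2)^2 · (3.6/8.2)^2 ≈ 0.3639.

0.3639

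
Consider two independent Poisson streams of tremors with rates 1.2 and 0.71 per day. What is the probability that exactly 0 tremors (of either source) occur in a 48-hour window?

Independent Poisson processes superpose: combined rate λ = 1.2 + 0.71 = 1.91 per day.
Over the interval, μ = 1.91 × 2 = 3.82 (a 48-hour window = 2 days).
P(N = 0) = e^(−3.82) · 3.82^0/0! ≈ 0.0219.

0.0219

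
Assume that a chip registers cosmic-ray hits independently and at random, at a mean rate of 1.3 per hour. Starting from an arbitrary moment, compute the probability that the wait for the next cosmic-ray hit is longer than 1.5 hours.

The wait for the next event is exponential with rate λ = 1.3 per hour.
P(T > 1.5) = e^(−λt) = e^(−1.3 × 1.5) = e^(−1.95) ≈ 0.1423.

0.1423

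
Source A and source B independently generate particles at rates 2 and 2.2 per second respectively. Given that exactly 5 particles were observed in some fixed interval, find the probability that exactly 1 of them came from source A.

0.1792

Given the total, each event is independently from source A with probability p = λ_A/(λ_A+λ_B) = 2/4.2 ≈ 0.4762.
So K ~ Binomial(5, 2/4.2): P(K = 1) = C(5,1) · (2/4.2)^1 · (2.2/4.2)^4 ≈ 0.1792.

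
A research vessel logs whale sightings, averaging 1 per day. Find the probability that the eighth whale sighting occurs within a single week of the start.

Over the interval, μ = 1 × 7 = 7 (a week = 7 days).
The eighth arrival falls in the interval iff at least 8 events occur there: P(S_8 ≤ t) = P(N ≥ 8) = 1 − P(N ≤ 7) ≈ 0.4013.

0.4013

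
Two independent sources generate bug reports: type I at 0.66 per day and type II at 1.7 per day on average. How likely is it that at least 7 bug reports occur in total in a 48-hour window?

0.1981

Independent Poisson processes superpose: combined rate λ = 0.66 + 1.7 = 2.36 per day.
Over the interval, μ = 2.36 × 2 = 4.72 (a 48-hour window = 2 days).
P(N ≥ 7) = 1 − P(N ≤ 6) ≈ 0.1981.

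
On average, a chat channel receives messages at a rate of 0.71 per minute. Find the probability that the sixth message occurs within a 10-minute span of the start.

0.7119

Over the interval, μ = 0.71 × 10 = 7.1 (a 10-minute span = 10 minutes).
The sixth arrival falls in the interval iff at least 6 events occur there: P(S_6 ≤ t) = P(N ≥ 6) = 1 − P(N ≤ 5) ≈ 0.7119.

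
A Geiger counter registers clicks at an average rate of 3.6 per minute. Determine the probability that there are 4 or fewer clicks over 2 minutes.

0.1555

Over the interval, μ = 3.6 × 2 = 7.2 (2 minutes).
P(N ≤ 4) = Σ_{j=0}^{4} e^(−μ) μ^j/j! ≈ 0.1555.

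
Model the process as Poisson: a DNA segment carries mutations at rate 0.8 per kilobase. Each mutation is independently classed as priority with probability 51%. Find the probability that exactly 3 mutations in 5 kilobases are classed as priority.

0.1840

Thinning: the mutations that are classed as priority themselves form a Poisson process with rate 0.51 × 0.8 = 0.408 per kilobase.
Over the interval, μ = 0.408 × 5 = 2.04 (5 kilobases).
P(N = 3) = e^(−2.04) · 2.04^3/3! ≈ 0.1840.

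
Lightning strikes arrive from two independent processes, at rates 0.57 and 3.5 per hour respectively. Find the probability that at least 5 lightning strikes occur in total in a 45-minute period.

0.1936

Independent Poisson processes superpose: combined rate λ = 0.57 + 3.5 = 4.07 per hour.
Over the interval, μ = 4.07 × 0.75 = 3.0525 (a 45-minute period = 0.75 hours).
P(N ≥ 5) = 1 − P(N ≤ 4) ≈ 0.1936.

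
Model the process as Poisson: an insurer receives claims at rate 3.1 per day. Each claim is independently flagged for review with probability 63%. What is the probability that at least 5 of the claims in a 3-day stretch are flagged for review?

0.6956

Thinning: the claims that are flagged for review themselves form a Poisson process with rate 0.63 × 3.1 = 1.953 per day.
Over the interval, μ = 1.953 × 3 = 5.859 (a 3-day stretch = 3 days).
P(N ≥ 5) = 1 − P(N ≤ 4) ≈ 0.6956.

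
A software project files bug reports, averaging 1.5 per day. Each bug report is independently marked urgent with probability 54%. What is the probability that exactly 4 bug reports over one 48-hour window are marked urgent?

0.0568

Thinning: the bug reports that are marked urgent themselves form a Poisson process with rate 0.54 × 1.5 = 0.81 per day.
Over the interval, μ = 0.81 × 2 = 1.62 (a 48-hour window = 2 days).
P(N = 4) = e^(−1.62) · 1.62^4/4! ≈ 0.0568.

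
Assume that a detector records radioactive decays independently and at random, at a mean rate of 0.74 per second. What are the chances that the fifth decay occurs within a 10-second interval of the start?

Over the interval, μ = 0.74 × 10 = 7.4 (a 10-second interval = 10 seconds).
The fifth arrival falls in the interval iff at least 5 events occur there: P(S_5 ≤ t) = P(N ≥ 5) = 1 − P(N ≤ 4) ≈ 0.8605.

0.8605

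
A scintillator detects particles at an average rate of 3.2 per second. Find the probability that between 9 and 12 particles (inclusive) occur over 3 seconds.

0.4483

Over the interval, μ = 3.2 × 3 = 9.6 (3 seconds).
P(9 ≤ N ≤ 12) = Σ_{j=9}^{12} e^(−9.6) · 9.6^j/j! ≈ 0.4483.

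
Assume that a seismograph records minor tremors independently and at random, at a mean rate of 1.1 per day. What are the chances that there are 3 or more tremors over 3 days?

Over the interval, μ = 1.1 × 3 = 3.3 (3 days).
P(N ≥ 3) = 1 − P(N ≤ 2) = 1 − Σ_{j=0}^{2} e^(−μ) μ^j/j! ≈ 0.6406.

0.6406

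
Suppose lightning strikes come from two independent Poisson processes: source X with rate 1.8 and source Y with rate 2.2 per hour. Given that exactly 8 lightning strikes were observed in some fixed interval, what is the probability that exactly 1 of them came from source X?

0.0548

Given the total, each event is independently from source X with probability p = λ_X/(λ_X+λ_Y) = 1.8/4 = 0.4500.
So K ~ Binomial(8, 1.8/4): P(K = 1) = C(8,1) · (1.8/4)^1 · (2.2/4)^7 ≈ 0.0548.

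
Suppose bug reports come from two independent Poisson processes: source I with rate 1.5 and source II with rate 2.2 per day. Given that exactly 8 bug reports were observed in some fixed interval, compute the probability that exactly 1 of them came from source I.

Given the total, each event is independently from source I with probability p = λ_I/(λ_I+λ_II) = 1.5/3.7 ≈ 0.4054.
So K ~ Binomial(8, 1.5/3.7): P(K = 1) = C(8,1) · (1.5/3.7)^1 · (2.2/3.7)^7 ≈ 0.0852.

0.0852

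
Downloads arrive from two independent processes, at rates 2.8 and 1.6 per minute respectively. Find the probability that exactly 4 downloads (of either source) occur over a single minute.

0.1917

Independent Poisson processes superpose: combined rate λ = 2.8 + 1.6 = 4.4 per minute.
So μ = 4.4.
P(N = 4) = e^(−4.4) · 4.4^4/4! ≈ 0.1917.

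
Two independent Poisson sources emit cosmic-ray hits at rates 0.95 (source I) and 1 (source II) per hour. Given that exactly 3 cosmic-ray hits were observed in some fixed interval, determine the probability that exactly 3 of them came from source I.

Given the total, each event is independently from source I with probability p = λ_I/(λ_I+λ_II) = 0.95/1.95 ≈ 0.4872.
So K ~ Binomial(3, 0.95/1.95): P(K = 3) = C(3,3) · (0.95/1.95)^3 · (1/1.95)^0 ≈ 0.1156.

0.1156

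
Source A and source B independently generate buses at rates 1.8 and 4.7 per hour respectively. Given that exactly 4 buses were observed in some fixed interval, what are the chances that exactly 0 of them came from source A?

0.2734

Given the total, each event is independently from source A with probability p = λ_A/(λ_A+λ_B) = 1.8/6.5 ≈ 0.2769.
So K ~ Binomial(4, 1.8/6.5): P(K = 0) = C(4,0) · (1.8/6.5)^0 · (4.7/6.5)^4 ≈ 0.2734.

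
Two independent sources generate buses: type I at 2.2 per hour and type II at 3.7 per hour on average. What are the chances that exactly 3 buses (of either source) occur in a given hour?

Independent Poisson processes superpose: combined rate λ = 2.2 + 3.7 = 5.9 per hour.
So μ = 5.9.
P(N = 3) = e^(−5.9) · 5.9^3/3! ≈ 0.0938.

0.0938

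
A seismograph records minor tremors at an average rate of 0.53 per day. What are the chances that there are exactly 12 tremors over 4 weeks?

0.0855

Over the interval, μ = 0.53 × 28 = 14.84 (4 weeks = 28 days).
P(N = 12) = e^(−μ) μ^12/12! = e^(−14.84) · 14.84^12/479001600 ≈ 0.0855.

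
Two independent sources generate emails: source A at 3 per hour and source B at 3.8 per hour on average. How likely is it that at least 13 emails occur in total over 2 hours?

Independent Poisson processes superpose: combined rate λ = 3 + 3.8 = 6.8 per hour.
Over the interval, μ = 6.8 × 2 = 13.6 (2 hours).
P(N ≥ 13) = 1 − P(N ≤ 12) ≈ 0.6011.

0.6011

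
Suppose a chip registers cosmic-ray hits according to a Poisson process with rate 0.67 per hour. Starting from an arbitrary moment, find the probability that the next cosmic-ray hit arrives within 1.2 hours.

0.5525

Inter-arrival times are exponential with rate λ = 0.67 per hour.
P(T ≤ 1.2) = 1 − e^(−λt) = 1 − e^(−0.67 × 1.2) = 1 − e^(−0.804) ≈ 0.5525.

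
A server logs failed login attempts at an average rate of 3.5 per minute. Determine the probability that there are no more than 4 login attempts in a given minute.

0.7254

With mean μ = 3.5 per minute,
P(N ≤ 4) = Σ_{j=0}^{4} e^(−μ) μ^j/j! ≈ 0.7254.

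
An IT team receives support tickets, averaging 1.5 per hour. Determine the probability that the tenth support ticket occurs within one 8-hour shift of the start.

Over the interval, μ = 1.5 × 8 = 12 (an 8-hour shift = 8 hours).
The tenth arrival falls in the interval iff at least 10 events occur there: P(S_10 ≤ t) = P(N ≥ 10) = 1 − P(N ≤ 9) ≈ 0.7576.

0.7576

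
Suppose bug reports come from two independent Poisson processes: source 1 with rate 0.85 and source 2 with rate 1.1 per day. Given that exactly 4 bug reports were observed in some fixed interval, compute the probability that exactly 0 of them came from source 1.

0.1013

Given the total, each event is independently from source 1 with probability p = λ_1/(λ_1+λ_2) = 0.85/1.95 ≈ 0.4359.
So K ~ Binomial(4, 0.85/1.95): P(K = 0) = C(4,0) · (0.85/1.95)^0 · (1.1/1.95)^4 ≈ 0.1013.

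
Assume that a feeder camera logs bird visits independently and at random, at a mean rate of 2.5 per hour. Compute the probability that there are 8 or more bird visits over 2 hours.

0.1334

Over the interval, μ = 2.5 × 2 = 5 (2 hours).
P(N ≥ 8) = 1 − P(N ≤ 7) = 1 − Σ_{j=0}^{7} e^(−μ) μ^j/j! ≈ 0.1334.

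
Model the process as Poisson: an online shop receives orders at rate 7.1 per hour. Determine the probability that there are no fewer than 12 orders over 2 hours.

0.7565

Over the interval, μ = 7.1 × 2 = 14.2 (2 hours).
P(N ≥ 12) = 1 − P(N ≤ 11) = 1 − Σ_{j=0}^{11} e^(−μ) μ^j/j! ≈ 0.7565.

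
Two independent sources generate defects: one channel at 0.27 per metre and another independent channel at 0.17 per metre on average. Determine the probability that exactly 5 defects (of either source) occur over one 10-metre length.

Independent Poisson processes superpose: combined rate λ = 0.27 + 0.17 = 0.44 per metre.
Over the interval, μ = 0.44 × 10 = 4.4 (a 10-metre length = 10 metres).
P(N = 5) = e^(−4.4) · 4.4^5/5! ≈ 0.1687.

0.1687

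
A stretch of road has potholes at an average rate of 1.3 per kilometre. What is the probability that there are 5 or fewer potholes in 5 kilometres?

Over the interval, μ = 1.3 × 5 = 6.5 (5 kilometres).
P(N ≤ 5) = Σ_{j=0}^{5} e^(−μ) μ^j/j! ≈ 0.3690.

0.3690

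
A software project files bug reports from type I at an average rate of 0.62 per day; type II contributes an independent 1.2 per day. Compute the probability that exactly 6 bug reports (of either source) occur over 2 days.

Independent Poisson processes superpose: combined rate λ = 0.62 + 1.2 = 1.82 per day.
Over the interval, μ = 1.82 × 2 = 3.64 (2 days).
P(N = 6) = e^(−3.64) · 3.64^6/6! ≈ 0.0848.

0.0848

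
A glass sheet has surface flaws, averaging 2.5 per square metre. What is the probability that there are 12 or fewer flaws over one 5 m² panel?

0.5190

Over the interval, μ = 2.5 × 5 = 12.5 (a 5 m² panel = 5 square metres).
P(N ≤ 12) = Σ_{j=0}^{12} e^(−μ) μ^j/j! ≈ 0.5190.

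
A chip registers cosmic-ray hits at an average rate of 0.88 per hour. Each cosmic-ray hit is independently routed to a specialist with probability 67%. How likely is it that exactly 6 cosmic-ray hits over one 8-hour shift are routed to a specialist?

0.1368

Thinning: the cosmic-ray hits that are routed to a specialist themselves form a Poisson process with rate 0.67 × 0.88 = 0.5896 per hour.
Over the interval, μ = 0.5896 × 8 = 4.7168 (an 8-hour shift = 8 hours).
P(N = 6) = e^(−4.7168) · 4.7168^6/6! ≈ 0.1368.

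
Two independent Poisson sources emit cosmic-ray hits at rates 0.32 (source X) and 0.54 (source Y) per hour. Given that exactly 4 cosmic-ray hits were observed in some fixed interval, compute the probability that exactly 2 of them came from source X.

0.3275

Given the total, each event is independently from source X with probability p = λ_X/(λ_X+λ_Y) = 0.32/0.86 ≈ 0.3721.
So K ~ Binomial(4, 0.32/0.86): P(K = 2) = C(4,2) · (0.32/0.86)^2 · (0.54/0.86)^2 ≈ 0.3275.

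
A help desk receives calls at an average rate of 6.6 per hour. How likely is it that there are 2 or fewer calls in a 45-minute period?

Over the interval, μ = 6.6 × 0.75 = 4.95 (a 45-minute period = 0.75 hours).
P(N ≤ 2) = Σ_{j=0}^{2} e^(−μ) μ^j/j! ≈ 0.1289.

0.1289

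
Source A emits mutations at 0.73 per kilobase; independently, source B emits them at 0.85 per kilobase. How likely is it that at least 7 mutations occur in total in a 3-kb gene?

0.2009

Independent Poisson processes superpose: combined rate λ = 0.73 + 0.85 = 1.58 per kilobase.
Over the interval, μ = 1.58 × 3 = 4.74 (a 3-kb gene = 3 kilobases).
P(N ≥ 7) = 1 − P(N ≤ 6) ≈ 0.2009.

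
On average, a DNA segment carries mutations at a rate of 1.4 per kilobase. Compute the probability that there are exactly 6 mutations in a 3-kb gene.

Over the interval, μ = 1.4 × 3 = 4.2 (a 3-kb gene = 3 kilobases).
P(N = 6) = e^(−μ) μ^6/6! = e^(−4.2) · 4.2^6/720 ≈ 0.1143.

0.1143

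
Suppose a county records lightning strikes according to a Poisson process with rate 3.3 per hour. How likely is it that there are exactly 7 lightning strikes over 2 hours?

0.1472

Over the interval, μ = 3.3 × 2 = 6.6 (2 hours).
P(N = 7) = e^(−μ) μ^7/7! = e^(−6.6) · 6.6^7/5040 ≈ 0.1472.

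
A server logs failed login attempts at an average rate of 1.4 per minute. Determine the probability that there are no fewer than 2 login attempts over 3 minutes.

0.9220

Over the interval, μ = 1.4 × 3 = 4.2 (3 minutes).
P(N ≥ 2) = 1 − P(N ≤ 1) = 1 − Σ_{j=0}^{1} e^(−μ) μ^j/j! ≈ 0.9220.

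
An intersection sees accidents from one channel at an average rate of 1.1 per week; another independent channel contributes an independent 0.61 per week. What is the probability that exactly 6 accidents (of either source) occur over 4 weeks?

0.1522

Independent Poisson processes superpose: combined rate λ = 1.1 + 0.61 = 1.71 per week.
Over the interval, μ = 1.71 × 4 = 6.84 (4 weeks).
P(N = 6) = e^(−6.84) · 6.84^6/6! ≈ 0.1522.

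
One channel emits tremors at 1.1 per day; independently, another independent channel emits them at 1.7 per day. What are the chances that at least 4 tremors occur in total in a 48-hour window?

Independent Poisson processes superpose: combined rate λ = 1.1 + 1.7 = 2.8 per day.
Over the interval, μ = 2.8 × 2 = 5.6 (a 48-hour window = 2 days).
P(N ≥ 4) = 1 − P(N ≤ 3) ≈ 0.8094.

0.8094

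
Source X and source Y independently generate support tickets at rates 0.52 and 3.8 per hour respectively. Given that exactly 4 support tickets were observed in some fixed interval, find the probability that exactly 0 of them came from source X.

Given the total, each event is independently from source X with probability p = λ_X/(λ_X+λ_Y) = 0.52/4.32 ≈ 0.1204.
So K ~ Binomial(4, 0.52/4.32): P(K = 0) = C(4,0) · (0.52/4.32)^0 · (3.8/4.32)^4 ≈ 0.5987.

0.5987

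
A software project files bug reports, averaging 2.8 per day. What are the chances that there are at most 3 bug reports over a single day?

With mean μ = 2.8 per day,
P(N ≤ 3) = Σ_{j=0}^{3} e^(−μ) μ^j/j! ≈ 0.6919.

0.6919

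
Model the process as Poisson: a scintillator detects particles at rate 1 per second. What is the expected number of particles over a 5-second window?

E[N] = λt = 1 × 5 = 5 (a 5-second window = 5 seconds).

5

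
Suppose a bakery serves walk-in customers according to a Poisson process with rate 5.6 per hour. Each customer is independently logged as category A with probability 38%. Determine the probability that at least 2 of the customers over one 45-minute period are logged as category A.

Thinning: the customers that are logged as category A themselves form a Poisson process with rate 0.38 × 5.6 = 2.128 per hour.
Over the interval, μ = 2.128 × 0.75 = 1.596 (a 45-minute period = 0.75 hours).
P(N ≥ 2) = 1 − P(N ≤ 1) ≈ 0.4738.

0.4738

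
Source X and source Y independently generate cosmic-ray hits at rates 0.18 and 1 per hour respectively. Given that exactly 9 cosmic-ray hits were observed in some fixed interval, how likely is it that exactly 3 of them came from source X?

Given the total, each event is independently from source X with probability p = λ_X/(λ_X+λ_Y) = 0.18/1.18 ≈ 0.1525.
So K ~ Binomial(9, 0.18/1.18): P(K = 3) = C(9,3) · (0.18/1.18)^3 · (1/1.18)^6 ≈ 0.1104.

0.1104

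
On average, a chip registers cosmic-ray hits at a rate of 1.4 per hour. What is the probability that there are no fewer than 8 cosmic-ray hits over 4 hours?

0.2030

Over the interval, μ = 1.4 × 4 = 5.6 (4 hours).
P(N ≥ 8) = 1 − P(N ≤ 7) = 1 − Σ_{j=0}^{7} e^(−μ) μ^j/j! ≈ 0.2030.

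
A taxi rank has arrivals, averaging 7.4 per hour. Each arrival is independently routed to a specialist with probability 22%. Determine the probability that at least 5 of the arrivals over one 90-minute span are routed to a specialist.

Thinning: the arrivals that are routed to a specialist themselves form a Poisson process with rate 0.22 × 7.4 = 1.628 per hour.
Over the interval, μ = 1.628 × 1.5 = 2.442 (a 90-minute span = 1.5 hours).
P(N ≥ 5) = 1 − P(N ≤ 4) ≈ 0.1012.

0.1012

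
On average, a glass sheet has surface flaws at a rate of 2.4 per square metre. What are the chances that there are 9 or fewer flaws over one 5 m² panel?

0.2424

Over the interval, μ = 2.4 × 5 = 12 (a 5 m² panel = 5 square metres).
P(N ≤ 9) = Σ_{j=0}^{9} e^(−μ) μ^j/j! ≈ 0.2424.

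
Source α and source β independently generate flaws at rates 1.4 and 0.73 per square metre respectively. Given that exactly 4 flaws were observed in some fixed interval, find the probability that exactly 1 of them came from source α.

Given the total, each event is independently from source α with probability p = λ_α/(λ_α+λ_β) = 1.4/2.13 ≈ 0.6573.
So K ~ Binomial(4, 1.4/2.13): P(K = 1) = C(4,1) · (1.4/2.13)^1 · (0.73/2.13)^3 ≈ 0.1058.

0.1058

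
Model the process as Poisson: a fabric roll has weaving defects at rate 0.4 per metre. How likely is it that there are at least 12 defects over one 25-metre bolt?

0.3032

Over the interval, μ = 0.4 × 25 = 10 (a 25-metre bolt = 25 metres).
P(N ≥ 12) = 1 − P(N ≤ 11) = 1 − Σ_{j=0}^{11} e^(−μ) μ^j/j! ≈ 0.3032.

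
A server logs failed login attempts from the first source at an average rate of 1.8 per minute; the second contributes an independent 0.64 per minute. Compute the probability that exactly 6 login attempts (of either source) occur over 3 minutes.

0.1415

Independent Poisson processes superpose: combined rate λ = 1.8 + 0.64 = 2.44 per minute.
Over the interval, μ = 2.44 × 3 = 7.32 (3 minutes).
P(N = 6) = e^(−7.32) · 7.32^6/6! ≈ 0.1415.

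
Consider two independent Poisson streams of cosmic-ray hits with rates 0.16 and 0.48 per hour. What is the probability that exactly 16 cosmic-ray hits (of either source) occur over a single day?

Independent Poisson processes superpose: combined rate λ = 0.16 + 0.48 = 0.64 per hour.
Over the interval, μ = 0.64 × 24 = 15.36 (a day = 24 hours).
P(N = 16) = e^(−15.36) · 15.36^16/16! ≈ 0.0979.

0.0979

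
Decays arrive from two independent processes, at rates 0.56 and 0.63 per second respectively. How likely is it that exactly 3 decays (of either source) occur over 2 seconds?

0.2079

Independent Poisson processes superpose: combined rate λ = 0.56 + 0.63 = 1.19 per second.
Over the interval, μ = 1.19 × 2 = 2.38 (2 seconds).
P(N = 3) = e^(−2.38) · 2.38^3/3! ≈ 0.2079.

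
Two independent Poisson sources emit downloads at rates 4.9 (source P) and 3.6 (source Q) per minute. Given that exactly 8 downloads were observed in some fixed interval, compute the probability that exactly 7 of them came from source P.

Given the total, each event is independently from source P with probability p = λ_P/(λ_P+λ_Q) = 4.9/8.5 ≈ 0.5765.
So K ~ Binomial(8, 4.9/8.5): P(K = 7) = C(8,7) · (4.9/8.5)^7 · (3.6/8.5)^1 ≈ 0.0717.

0.0717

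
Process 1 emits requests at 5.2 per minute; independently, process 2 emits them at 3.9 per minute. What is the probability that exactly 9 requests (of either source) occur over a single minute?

0.1317

Independent Poisson processes superpose: combined rate λ = 5.2 + 3.9 = 9.1 per minute.
So μ = 9.1.
P(N = 9) = e^(−9.1) · 9.1^9/9! ≈ 0.1317.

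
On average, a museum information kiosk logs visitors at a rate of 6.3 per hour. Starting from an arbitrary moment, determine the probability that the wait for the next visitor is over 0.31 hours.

The wait for the next event is exponential with rate λ = 6.3 per hour.
P(T > 0.31) = e^(−λt) = e^(−6.3 × 0.31) = e^(−1.953) ≈ 0.1418.

0.1418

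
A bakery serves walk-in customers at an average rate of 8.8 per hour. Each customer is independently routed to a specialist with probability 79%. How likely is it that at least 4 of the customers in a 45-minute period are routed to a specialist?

Thinning: the customers that are routed to a specialist themselves form a Poisson process with rate 0.79 × 8.8 = 6.952 per hour.
Over the interval, μ = 6.952 × 0.75 = 5.214 (a 45-minute period = 0.75 hours).
P(N ≥ 4) = 1 − P(N ≤ 3) ≈ 0.7637.

0.7637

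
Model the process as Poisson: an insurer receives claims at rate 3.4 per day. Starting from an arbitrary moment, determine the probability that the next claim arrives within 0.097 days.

Inter-arrival times are exponential with rate λ = 3.4 per day.
P(T ≤ 0.097) = 1 − e^(−λt) = 1 − e^(−3.4 × 0.097) = 1 − e^(−0.3298) ≈ 0.2809.

0.2809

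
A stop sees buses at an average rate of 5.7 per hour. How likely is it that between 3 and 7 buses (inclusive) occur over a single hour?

With mean μ = 5.7 per hour,
P(3 ≤ N ≤ 7) = Σ_{j=3}^{7} e^(−5.7) · 5.7^j/j! ≈ 0.7074.

0.7074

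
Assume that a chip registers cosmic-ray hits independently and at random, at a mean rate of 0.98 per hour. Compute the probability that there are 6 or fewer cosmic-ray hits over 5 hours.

Over the interval, μ = 0.98 × 5 = 4.9 (5 hours).
P(N ≤ 6) = Σ_{j=0}^{6} e^(−μ) μ^j/j! ≈ 0.7767.

0.7767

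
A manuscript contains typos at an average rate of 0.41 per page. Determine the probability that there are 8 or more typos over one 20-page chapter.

0.5746

Over the interval, μ = 0.41 × 20 = 8.2 (a 20-page chapter = 20 pages).
P(N ≥ 8) = 1 − P(N ≤ 7) = 1 − Σ_{j=0}^{7} e^(−μ) μ^j/j! ≈ 0.5746.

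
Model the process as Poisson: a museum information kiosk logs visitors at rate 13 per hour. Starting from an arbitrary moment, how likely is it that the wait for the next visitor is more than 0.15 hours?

0.1423

The wait for the next event is exponential with rate λ = 13 per hour.
P(T > 0.15) = e^(−λt) = e^(−13 × 0.15) = e^(−1.95) ≈ 0.1423.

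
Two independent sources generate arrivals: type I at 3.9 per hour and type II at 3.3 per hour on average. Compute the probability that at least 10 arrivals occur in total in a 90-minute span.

0.6374

Independent Poisson processes superpose: combined rate λ = 3.9 + 3.3 = 7.2 per hour.
Over the interval, μ = 7.2 × 1.5 = 10.8 (a 90-minute span = 1.5 hours).
P(N ≥ 10) = 1 − P(N ≤ 9) ≈ 0.6374.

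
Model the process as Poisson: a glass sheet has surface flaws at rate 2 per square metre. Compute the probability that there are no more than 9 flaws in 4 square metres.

Over the interval, μ = 2 × 4 = 8 (4 square metres).
P(N ≤ 9) = Σ_{j=0}^{9} e^(−μ) μ^j/j! ≈ 0.7166.

0.7166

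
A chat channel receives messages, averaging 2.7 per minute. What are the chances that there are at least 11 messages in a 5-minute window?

0.7888

Over the interval, μ = 2.7 × 5 = 13.5 (a 5-minute window = 5 minutes).
P(N ≥ 11) = 1 − P(N ≤ 10) = 1 − Σ_{j=0}^{10} e^(−μ) μ^j/j! ≈ 0.7888.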